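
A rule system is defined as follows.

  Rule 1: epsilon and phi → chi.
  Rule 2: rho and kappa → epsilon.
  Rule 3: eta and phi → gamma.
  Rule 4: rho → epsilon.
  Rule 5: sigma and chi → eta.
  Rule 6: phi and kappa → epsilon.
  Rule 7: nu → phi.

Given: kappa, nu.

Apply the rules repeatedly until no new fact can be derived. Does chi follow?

nu holds, so phi follows (Rule 7).
phi and kappa hold, so epsilon follows (Rule 6).
From epsilon and phi, Rule 1 gives chi.

Yes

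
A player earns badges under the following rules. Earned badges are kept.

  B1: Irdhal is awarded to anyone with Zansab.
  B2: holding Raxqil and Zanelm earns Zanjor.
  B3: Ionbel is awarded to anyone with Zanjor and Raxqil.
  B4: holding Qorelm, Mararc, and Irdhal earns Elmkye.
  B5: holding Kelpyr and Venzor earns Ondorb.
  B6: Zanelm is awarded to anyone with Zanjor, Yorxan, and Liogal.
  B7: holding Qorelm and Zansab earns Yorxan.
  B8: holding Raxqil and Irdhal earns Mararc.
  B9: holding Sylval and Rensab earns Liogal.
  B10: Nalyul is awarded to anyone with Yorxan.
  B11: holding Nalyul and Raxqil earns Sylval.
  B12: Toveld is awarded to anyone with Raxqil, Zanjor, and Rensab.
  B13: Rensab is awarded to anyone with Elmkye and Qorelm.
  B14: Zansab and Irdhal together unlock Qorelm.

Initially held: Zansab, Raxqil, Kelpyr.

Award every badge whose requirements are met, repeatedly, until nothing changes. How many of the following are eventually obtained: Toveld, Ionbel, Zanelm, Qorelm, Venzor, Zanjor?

With Zansab, Irdhal is earned (B1).
With Zansab and Irdhal, Qorelm is earned (B14).
Toveld would need Raxqil, Zanjor, and Rensab (B12), but Zanjor is never earned.
Ionbel would need Zanjor and Raxqil (B3), but Zanjor is never earned.
Zanelm would need Zanjor, Yorxan, and Liogal (B6), but Zanjor is never earned.
Qorelm: reached.
No rule produces Venzor, and it is not given.
Zanjor would need Raxqil and Zanelm (B2), but Zanelm is never earned.
Reached: Qorelm — 1 of the 6.

1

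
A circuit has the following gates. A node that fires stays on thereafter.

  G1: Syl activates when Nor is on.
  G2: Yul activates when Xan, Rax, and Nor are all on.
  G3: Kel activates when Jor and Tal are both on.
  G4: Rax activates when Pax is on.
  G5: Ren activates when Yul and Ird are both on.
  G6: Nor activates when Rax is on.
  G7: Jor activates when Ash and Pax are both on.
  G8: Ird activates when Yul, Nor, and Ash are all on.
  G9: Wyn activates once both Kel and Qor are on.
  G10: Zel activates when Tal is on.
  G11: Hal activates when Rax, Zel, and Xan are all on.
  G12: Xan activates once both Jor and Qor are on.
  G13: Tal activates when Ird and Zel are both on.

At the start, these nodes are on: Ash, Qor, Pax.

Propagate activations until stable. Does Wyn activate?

No

Wyn would need Kel and Qor (G9), but Kel never turns on.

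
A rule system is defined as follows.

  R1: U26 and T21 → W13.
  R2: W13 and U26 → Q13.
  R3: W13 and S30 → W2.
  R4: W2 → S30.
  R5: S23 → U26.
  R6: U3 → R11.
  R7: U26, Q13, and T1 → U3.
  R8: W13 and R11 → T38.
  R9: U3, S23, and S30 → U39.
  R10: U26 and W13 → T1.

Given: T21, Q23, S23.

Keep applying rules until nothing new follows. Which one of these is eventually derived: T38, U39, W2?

From S23, R5 gives U26.
U26 and T21 hold, so W13 follows (R1).
From U26 and W13, R10 gives T1.
From W13 and U26, R2 gives Q13.
From U26, Q13, and T1, R7 gives U3.
U3 holds, so R11 follows (R6).
From W13 and R11, R8 gives T38.
W2 would need W13 and S30 (R3), but S30 is never established. U39 would need U3, S23, and S30 (R9), but S30 is never established.

T38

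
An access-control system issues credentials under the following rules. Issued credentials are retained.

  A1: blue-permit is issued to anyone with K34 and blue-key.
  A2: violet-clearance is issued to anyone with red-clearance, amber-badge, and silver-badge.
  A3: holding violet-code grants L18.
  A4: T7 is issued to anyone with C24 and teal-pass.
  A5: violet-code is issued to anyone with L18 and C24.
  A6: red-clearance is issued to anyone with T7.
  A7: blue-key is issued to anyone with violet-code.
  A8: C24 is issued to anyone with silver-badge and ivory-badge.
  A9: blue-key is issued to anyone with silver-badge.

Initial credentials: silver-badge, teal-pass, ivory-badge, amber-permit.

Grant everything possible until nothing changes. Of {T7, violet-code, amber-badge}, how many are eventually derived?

1

Holding silver-badge and ivory-badge grants C24 (A8).
Holding C24 and teal-pass grants T7 (A4).
T7: reached.
violet-code would need L18 and C24 (A5), but L18 is never granted.
No rule produces amber-badge, and it is not given.
Reached: T7 — 1 of the 3.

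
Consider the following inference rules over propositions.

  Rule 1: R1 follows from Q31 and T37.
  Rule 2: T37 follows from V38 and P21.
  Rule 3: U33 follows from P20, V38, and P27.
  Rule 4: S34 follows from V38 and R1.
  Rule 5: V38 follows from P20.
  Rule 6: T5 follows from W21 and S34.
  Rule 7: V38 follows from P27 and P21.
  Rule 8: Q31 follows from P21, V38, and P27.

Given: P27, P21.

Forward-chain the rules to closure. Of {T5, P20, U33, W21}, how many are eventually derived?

T5 would need W21 and S34 (Rule 6), but W21 is never established.
No rule produces P20, and it is not given.
U33 would need P20, V38, and P27 (Rule 3), but P20 is never established.
No rule produces W21, and it is not given.
None of the 4 are reached.

0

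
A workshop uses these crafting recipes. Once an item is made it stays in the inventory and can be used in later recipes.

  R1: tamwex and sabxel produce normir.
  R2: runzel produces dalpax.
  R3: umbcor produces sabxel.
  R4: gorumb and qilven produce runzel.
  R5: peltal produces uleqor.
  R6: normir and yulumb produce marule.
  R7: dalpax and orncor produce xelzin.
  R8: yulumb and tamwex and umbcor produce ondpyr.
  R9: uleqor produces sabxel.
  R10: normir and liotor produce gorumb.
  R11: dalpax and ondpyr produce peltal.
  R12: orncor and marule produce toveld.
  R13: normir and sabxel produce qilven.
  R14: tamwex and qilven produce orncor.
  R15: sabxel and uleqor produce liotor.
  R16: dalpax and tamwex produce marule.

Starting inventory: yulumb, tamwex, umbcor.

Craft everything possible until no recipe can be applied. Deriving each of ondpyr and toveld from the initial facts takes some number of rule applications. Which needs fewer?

ondpyr: yulumb and tamwex and umbcor → ondpyr (R8). [1 rule application]
toveld: Using R3, umbcor makes sabxel. Using R1, tamwex and sabxel make normir. normir and sabxel → qilven (R13). normir and yulumb → marule (R6). Using R14, tamwex and qilven make orncor. Using R12, orncor and marule make toveld. [6 rule applications]
ondpyr needs fewer.

ondpyr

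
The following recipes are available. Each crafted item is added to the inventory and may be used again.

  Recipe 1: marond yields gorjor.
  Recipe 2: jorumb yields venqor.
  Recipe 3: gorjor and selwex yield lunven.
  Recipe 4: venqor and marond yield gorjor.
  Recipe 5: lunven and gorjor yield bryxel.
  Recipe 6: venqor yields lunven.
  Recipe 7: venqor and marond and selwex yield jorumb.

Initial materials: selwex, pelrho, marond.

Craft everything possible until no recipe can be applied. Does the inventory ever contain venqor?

venqor would need jorumb (Recipe 2), but jorumb is never obtained.

No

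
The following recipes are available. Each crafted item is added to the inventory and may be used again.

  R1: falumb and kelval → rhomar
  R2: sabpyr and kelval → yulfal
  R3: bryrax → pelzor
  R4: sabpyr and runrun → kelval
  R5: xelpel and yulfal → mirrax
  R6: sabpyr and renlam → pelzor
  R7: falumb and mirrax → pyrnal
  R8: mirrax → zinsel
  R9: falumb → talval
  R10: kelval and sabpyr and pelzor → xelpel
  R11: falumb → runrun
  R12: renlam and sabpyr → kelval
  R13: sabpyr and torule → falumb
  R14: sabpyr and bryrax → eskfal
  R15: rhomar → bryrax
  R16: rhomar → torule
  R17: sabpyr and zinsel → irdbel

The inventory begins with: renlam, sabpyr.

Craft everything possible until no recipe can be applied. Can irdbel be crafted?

Using R12, renlam and sabpyr make kelval.
Using R6, sabpyr and renlam make pelzor.
kelval and sabpyr and pelzor → xelpel (R10).
sabpyr and kelval → yulfal (R2).
Using R5, xelpel and yulfal make mirrax.
mirrax → zinsel (R8).
sabpyr and zinsel → irdbel (R17).

Yes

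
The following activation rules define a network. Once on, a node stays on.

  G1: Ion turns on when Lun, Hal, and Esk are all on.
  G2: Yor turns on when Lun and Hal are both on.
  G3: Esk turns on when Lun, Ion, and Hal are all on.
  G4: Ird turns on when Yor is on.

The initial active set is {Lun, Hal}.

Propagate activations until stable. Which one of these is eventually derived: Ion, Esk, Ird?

Lun and Hal are on, so Yor turns on (G2).
Yor is on, so Ird turns on (G4).
Esk would need Lun, Ion, and Hal (G3), but Ion never turns on. Ion would need Lun, Hal, and Esk (G1), but Esk never turns on.

Ird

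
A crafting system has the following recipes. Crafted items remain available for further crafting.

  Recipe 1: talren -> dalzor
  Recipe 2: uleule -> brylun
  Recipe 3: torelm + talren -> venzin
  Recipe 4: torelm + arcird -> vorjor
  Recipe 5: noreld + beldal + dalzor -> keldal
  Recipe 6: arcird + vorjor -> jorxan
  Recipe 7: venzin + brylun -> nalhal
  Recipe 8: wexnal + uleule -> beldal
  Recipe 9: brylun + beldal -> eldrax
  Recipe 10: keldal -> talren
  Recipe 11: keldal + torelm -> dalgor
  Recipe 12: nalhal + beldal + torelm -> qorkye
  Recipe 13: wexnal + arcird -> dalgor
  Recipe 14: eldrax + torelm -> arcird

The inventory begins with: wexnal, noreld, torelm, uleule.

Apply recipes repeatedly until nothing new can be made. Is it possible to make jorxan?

Using Recipe 2, uleule makes brylun.
wexnal + uleule -> beldal (Recipe 8).
Using Recipe 9, brylun and beldal make eldrax.
Using Recipe 14, eldrax and torelm make arcird.
torelm + arcird -> vorjor (Recipe 4).
Using Recipe 6, arcird and vorjor make jorxan.

Yes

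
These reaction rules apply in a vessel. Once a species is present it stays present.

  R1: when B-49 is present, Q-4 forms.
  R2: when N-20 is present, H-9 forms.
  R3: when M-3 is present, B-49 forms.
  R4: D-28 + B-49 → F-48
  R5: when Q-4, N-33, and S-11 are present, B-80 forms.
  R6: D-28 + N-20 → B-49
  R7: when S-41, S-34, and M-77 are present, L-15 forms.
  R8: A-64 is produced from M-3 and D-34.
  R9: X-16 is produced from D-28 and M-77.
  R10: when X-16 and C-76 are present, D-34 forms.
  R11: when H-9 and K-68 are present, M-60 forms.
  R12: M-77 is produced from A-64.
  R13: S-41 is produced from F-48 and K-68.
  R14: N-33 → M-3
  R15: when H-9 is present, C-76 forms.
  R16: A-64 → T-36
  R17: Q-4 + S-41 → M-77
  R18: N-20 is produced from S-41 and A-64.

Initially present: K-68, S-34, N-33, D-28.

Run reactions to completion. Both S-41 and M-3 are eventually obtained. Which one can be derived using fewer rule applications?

M-3: N-33 present → M-3 forms (R14). [1 rule application]
S-41: N-33 present → M-3 forms (R14). M-3 present → B-49 forms (R3). D-28 and B-49 present → F-48 forms (R4). F-48 and K-68 present → S-41 forms (R13). [4 rule applications]
M-3 needs fewer.

M-3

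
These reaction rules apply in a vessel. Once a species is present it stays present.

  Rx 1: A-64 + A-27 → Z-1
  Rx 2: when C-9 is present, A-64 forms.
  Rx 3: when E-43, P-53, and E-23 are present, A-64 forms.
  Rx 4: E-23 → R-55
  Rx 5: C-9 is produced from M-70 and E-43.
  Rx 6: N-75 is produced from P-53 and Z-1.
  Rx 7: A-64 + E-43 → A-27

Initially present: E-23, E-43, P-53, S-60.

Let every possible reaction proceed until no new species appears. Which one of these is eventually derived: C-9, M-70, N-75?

N-75

E-43, P-53, and E-23 present → A-64 forms (Rx 3).
A-64 and E-43 present → A-27 forms (Rx 7).
A-64 and A-27 present → Z-1 forms (Rx 1).
P-53 and Z-1 present → N-75 forms (Rx 6).
No rule produces M-70, and it is not given. C-9 would need M-70 and E-43 (Rx 5), but M-70 never forms.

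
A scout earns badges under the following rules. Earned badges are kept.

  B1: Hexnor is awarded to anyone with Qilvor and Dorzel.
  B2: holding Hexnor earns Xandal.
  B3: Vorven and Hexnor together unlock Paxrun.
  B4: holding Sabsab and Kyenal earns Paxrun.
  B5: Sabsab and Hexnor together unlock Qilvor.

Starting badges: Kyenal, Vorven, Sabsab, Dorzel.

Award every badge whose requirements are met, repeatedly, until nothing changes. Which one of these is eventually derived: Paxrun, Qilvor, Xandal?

Paxrun

With Sabsab and Kyenal, Paxrun is earned (B4).
Qilvor would need Sabsab and Hexnor (B5), but Hexnor is never earned. Xandal would need Hexnor (B2), but Hexnor is never earned.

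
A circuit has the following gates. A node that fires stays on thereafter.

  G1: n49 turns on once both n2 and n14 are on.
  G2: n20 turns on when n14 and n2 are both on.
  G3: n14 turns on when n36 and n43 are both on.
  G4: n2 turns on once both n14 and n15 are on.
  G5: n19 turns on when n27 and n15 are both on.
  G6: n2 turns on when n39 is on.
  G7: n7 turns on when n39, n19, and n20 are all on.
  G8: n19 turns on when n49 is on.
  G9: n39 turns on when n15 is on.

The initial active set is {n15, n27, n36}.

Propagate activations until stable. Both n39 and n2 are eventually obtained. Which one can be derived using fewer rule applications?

n39: G9: n15 on → n39 on. [1 rule application]
n2: G9: n15 on → n39 on. G6: n39 on → n2 on. [2 rule applications]
n39 needs fewer.

n39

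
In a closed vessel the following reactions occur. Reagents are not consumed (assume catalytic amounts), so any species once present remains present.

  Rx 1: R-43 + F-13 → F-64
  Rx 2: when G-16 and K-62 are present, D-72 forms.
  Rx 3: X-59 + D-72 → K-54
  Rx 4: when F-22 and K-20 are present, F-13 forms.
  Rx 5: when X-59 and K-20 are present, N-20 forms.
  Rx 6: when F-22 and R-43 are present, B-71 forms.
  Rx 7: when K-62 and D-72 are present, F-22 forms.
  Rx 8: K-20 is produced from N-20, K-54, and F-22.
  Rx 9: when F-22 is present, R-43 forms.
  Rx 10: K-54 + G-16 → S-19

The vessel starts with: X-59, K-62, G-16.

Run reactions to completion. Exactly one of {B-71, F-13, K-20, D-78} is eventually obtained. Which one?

B-71

G-16 and K-62 present → D-72 forms (Rx 2).
K-62 and D-72 present → F-22 forms (Rx 7).
F-22 present → R-43 forms (Rx 9).
F-22 and R-43 present → B-71 forms (Rx 6).
No rule produces D-78, and it is not given. K-20 would need N-20, K-54, and F-22 (Rx 8), but N-20 never forms. F-13 would need F-22 and K-20 (Rx 4), but K-20 never forms.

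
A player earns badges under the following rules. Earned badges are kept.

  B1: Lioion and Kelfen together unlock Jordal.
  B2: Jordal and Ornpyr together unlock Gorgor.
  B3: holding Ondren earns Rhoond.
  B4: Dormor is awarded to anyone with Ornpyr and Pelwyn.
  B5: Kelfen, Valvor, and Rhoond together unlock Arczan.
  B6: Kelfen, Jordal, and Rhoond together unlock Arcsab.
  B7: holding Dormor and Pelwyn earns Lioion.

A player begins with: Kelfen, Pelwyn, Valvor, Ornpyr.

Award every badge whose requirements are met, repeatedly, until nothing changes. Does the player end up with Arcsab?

No

Arcsab would need Kelfen, Jordal, and Rhoond (B6), but Rhoond is never earned.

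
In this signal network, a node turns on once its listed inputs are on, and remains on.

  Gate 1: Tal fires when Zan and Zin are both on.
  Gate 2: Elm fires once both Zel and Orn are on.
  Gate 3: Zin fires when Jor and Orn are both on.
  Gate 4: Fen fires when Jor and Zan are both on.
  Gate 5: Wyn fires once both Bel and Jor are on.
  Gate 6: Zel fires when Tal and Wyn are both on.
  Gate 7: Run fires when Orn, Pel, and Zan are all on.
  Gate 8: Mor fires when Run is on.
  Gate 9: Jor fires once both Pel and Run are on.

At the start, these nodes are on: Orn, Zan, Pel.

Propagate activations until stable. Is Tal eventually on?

Yes

Gate 7: Orn, Pel, and Zan on → Run on.
Gate 9: Pel and Run on → Jor on.
Jor and Orn are on, so Zin fires (Gate 3).
Zan and Zin are on, so Tal fires (Gate 1).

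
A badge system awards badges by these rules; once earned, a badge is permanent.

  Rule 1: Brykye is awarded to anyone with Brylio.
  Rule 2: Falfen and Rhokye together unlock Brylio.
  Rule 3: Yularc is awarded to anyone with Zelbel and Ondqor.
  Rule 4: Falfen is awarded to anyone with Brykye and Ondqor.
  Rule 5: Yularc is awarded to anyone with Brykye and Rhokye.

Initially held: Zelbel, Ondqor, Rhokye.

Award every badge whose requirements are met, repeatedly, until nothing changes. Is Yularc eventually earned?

With Zelbel and Ondqor, Yularc is earned (Rule 3).

Yes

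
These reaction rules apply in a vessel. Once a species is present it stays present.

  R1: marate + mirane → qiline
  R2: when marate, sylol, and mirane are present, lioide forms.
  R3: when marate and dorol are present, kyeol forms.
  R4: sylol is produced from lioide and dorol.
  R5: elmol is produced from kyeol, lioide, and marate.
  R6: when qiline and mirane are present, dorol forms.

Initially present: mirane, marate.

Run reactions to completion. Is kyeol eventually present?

Yes

marate and mirane present → qiline forms (R1).
qiline and mirane present → dorol forms (R6).
marate and dorol present → kyeol forms (R3).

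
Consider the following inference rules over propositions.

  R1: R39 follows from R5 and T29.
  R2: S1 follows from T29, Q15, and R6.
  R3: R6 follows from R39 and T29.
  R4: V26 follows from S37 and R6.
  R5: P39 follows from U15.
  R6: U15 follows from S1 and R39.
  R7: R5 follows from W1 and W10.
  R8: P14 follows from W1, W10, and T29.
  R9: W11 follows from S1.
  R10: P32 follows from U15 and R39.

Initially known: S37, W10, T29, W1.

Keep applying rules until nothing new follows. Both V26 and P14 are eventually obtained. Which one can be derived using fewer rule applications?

P14

P14: From W1, W10, and T29, R8 gives P14. [1 rule application]
V26: From W1 and W10, R7 gives R5. From R5 and T29, R1 gives R39. R39 and T29 hold, so R6 follows (R3). S37 and R6 hold, so V26 follows (R4). [4 rule applications]
P14 needs fewer.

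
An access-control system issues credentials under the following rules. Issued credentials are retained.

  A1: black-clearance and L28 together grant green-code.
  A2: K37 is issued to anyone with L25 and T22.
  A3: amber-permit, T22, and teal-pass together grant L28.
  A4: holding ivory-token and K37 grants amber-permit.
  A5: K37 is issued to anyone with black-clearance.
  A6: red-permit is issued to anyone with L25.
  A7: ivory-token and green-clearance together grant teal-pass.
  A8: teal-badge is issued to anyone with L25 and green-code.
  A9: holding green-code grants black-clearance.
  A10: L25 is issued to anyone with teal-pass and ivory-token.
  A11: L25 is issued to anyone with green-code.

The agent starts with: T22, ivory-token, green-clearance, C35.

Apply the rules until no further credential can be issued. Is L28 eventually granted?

Yes

Holding ivory-token and green-clearance grants teal-pass (A7).
Holding teal-pass and ivory-token grants L25 (A10).
Holding L25 and T22 grants K37 (A2).
Holding ivory-token and K37 grants amber-permit (A4).
Holding amber-permit, T22, and teal-pass grants L28 (A3).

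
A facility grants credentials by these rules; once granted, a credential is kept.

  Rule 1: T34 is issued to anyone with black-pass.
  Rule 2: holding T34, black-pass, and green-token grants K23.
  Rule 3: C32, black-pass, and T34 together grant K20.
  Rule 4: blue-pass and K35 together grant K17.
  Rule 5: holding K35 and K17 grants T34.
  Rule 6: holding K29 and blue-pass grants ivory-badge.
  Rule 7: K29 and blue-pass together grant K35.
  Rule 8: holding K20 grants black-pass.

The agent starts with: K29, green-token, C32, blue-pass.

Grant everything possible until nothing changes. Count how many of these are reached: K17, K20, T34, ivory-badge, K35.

4

Holding K29 and blue-pass grants ivory-badge (Rule 6).
Holding K29 and blue-pass grants K35 (Rule 7).
Holding blue-pass and K35 grants K17 (Rule 4).
Holding K35 and K17 grants T34 (Rule 5).
K17: reached.
K20 would need C32, black-pass, and T34 (Rule 3), but black-pass is never granted.
T34: reached.
ivory-badge: reached.
K35: reached.
Reached: K17, T34, ivory-badge, and K35 — 4 of the 5.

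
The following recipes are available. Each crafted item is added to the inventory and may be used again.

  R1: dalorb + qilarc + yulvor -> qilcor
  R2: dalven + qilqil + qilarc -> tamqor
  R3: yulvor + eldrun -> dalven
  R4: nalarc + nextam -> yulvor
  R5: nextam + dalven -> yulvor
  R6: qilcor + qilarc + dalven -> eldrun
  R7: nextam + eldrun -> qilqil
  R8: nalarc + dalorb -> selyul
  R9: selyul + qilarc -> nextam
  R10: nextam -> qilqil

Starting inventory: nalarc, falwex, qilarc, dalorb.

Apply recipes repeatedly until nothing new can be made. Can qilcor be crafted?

Yes

nalarc + dalorb -> selyul (R8).
Using R9, selyul and qilarc make nextam.
nalarc + nextam -> yulvor (R4).
dalorb + qilarc + yulvor -> qilcor (R1).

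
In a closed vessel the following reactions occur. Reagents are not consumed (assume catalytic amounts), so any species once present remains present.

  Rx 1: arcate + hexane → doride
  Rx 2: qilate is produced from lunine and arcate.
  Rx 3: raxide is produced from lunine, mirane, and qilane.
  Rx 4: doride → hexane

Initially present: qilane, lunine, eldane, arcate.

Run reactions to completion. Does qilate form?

Yes

lunine and arcate present → qilate forms (Rx 2).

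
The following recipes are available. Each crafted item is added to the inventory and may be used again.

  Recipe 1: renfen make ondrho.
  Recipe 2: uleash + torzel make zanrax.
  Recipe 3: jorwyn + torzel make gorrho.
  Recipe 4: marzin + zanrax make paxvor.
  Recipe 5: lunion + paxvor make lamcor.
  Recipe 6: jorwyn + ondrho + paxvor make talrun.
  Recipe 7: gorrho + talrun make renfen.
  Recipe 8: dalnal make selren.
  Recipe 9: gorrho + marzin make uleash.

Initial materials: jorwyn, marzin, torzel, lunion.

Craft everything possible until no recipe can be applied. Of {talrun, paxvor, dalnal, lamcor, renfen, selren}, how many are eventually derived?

2

jorwyn + torzel → gorrho (Recipe 3).
gorrho + marzin → uleash (Recipe 9).
Using Recipe 2, uleash and torzel make zanrax.
Using Recipe 4, marzin and zanrax make paxvor.
Using Recipe 5, lunion and paxvor make lamcor.
talrun would need jorwyn, ondrho, and paxvor (Recipe 6), but ondrho is never obtained.
paxvor: reached.
No rule produces dalnal, and it is not given.
lamcor: reached.
renfen would need gorrho and talrun (Recipe 7), but talrun is never obtained.
selren would need dalnal (Recipe 8), but dalnal is never obtained.
Reached: paxvor and lamcor — 2 of the 6.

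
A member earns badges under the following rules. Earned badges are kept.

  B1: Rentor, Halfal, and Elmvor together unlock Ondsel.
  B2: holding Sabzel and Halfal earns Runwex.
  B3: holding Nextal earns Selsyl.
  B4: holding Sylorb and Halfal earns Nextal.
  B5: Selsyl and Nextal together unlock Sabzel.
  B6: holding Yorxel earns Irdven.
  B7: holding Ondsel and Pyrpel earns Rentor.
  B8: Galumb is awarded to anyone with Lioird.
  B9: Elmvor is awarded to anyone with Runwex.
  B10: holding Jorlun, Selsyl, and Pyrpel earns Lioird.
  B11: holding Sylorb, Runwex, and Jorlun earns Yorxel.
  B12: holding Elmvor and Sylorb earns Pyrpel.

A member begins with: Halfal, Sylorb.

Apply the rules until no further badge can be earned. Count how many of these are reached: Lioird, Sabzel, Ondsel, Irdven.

With Sylorb and Halfal, Nextal is earned (B4).
With Nextal, Selsyl is earned (B3).
With Selsyl and Nextal, Sabzel is earned (B5).
Lioird would need Jorlun, Selsyl, and Pyrpel (B10), but Jorlun is never earned.
Sabzel: reached.
Ondsel would need Rentor, Halfal, and Elmvor (B1), but Rentor is never earned.
Irdven would need Yorxel (B6), but Yorxel is never earned.
Reached: Sabzel — 1 of the 4.

1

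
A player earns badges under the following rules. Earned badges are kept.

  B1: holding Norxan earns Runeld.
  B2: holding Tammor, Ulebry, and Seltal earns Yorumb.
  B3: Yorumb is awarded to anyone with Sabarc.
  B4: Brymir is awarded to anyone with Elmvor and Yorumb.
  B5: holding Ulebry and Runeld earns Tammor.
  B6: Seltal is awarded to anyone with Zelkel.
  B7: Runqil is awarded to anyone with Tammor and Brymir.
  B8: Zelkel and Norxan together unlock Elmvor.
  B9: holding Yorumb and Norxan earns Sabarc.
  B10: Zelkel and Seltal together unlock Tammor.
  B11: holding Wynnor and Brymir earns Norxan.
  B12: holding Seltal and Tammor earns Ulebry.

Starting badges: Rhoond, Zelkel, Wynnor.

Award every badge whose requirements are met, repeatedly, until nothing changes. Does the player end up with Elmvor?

Elmvor would need Zelkel and Norxan (B8), but Norxan is never earned.

No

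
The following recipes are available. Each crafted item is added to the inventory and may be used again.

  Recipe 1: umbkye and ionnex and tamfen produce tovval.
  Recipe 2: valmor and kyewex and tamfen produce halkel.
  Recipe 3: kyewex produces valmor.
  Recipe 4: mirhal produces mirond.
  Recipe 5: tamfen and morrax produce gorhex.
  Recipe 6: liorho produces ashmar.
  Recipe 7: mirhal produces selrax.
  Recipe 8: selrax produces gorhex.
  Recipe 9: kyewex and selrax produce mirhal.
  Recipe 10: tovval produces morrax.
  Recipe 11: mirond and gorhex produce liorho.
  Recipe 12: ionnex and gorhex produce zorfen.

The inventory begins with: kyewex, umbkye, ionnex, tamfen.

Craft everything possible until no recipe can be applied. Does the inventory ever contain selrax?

selrax would need mirhal (Recipe 7), but mirhal is never obtained.

No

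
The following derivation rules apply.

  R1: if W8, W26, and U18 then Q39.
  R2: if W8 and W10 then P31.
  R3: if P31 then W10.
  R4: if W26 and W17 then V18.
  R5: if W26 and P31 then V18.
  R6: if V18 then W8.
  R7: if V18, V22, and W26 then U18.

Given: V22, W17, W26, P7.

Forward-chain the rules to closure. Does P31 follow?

No

P31 would need W8 and W10 (R2), but W10 is never established.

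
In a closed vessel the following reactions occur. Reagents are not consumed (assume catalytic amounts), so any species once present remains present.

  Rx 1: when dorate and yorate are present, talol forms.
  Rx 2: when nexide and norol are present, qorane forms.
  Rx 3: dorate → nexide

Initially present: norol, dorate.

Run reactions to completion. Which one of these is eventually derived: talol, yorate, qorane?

qorane

dorate present → nexide forms (Rx 3).
nexide and norol present → qorane forms (Rx 2).
talol would need dorate and yorate (Rx 1), but yorate never forms. No rule produces yorate, and it is not given.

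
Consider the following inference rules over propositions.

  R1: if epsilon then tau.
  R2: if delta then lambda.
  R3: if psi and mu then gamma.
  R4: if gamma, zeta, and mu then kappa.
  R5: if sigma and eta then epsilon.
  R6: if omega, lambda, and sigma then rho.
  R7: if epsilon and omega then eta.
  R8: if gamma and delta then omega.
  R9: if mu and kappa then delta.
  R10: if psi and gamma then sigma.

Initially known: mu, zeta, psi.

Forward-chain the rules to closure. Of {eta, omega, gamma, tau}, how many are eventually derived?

psi and mu hold, so gamma follows (R3).
gamma, zeta, and mu hold, so kappa follows (R4).
From mu and kappa, R9 gives delta.
gamma and delta hold, so omega follows (R8).
eta would need epsilon and omega (R7), but epsilon is never established.
omega: reached.
gamma: reached.
tau would need epsilon (R1), but epsilon is never established.
Reached: omega and gamma — 2 of the 4.

2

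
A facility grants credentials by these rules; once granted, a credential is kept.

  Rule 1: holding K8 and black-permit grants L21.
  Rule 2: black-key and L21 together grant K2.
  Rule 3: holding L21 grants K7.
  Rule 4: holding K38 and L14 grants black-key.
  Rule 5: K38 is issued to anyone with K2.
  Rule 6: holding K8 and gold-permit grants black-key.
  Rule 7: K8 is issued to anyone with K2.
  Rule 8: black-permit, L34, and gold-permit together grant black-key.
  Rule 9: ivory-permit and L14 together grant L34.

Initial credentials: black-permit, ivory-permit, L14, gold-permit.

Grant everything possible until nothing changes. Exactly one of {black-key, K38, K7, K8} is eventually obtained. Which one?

black-key

Holding ivory-permit and L14 grants L34 (Rule 9).
Holding black-permit, L34, and gold-permit grants black-key (Rule 8).
K38 would need K2 (Rule 5), but K2 is never granted. K8 would need K2 (Rule 7), but K2 is never granted. K7 would need L21 (Rule 3), but L21 is never granted.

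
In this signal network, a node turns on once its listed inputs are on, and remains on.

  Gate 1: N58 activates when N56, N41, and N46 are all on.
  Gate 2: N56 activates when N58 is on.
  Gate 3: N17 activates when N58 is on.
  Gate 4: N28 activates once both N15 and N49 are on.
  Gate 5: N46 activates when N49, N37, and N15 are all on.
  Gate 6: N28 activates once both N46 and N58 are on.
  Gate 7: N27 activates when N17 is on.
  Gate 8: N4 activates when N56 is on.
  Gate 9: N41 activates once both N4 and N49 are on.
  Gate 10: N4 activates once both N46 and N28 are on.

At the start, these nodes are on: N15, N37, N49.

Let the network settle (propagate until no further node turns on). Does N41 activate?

Yes

Gate 4: N15 and N49 on → N28 on.
N49, N37, and N15 are on, so N46 activates (Gate 5).
Gate 10: N46 and N28 on → N4 on.
Gate 9: N4 and N49 on → N41 on.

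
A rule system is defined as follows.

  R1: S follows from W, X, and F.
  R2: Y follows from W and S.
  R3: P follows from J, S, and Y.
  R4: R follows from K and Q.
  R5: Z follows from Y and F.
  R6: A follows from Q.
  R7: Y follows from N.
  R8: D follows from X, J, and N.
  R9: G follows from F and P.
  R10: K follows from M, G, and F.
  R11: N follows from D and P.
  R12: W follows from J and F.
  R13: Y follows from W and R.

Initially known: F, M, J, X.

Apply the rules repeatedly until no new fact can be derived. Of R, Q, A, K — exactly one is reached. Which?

From J and F, R12 gives W.
W, X, and F hold, so S follows (R1).
From W and S, R2 gives Y.
J, S, and Y hold, so P follows (R3).
F and P hold, so G follows (R9).
From M, G, and F, R10 gives K.
A would need Q (R6), but Q is never established. No rule produces Q, and it is not given. R would need K and Q (R4), but Q is never established.

K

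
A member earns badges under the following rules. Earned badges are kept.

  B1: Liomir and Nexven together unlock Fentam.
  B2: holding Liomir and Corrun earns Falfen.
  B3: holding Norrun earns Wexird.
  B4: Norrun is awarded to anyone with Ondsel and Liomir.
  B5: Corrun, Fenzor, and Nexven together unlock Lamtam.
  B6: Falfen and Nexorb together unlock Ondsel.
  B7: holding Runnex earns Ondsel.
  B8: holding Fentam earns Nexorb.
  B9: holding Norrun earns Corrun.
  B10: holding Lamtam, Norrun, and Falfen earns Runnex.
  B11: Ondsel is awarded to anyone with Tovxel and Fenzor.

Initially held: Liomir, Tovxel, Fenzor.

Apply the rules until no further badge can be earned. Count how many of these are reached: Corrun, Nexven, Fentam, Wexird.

2

With Tovxel and Fenzor, Ondsel is earned (B11).
With Ondsel and Liomir, Norrun is earned (B4).
With Norrun, Corrun is earned (B9).
With Norrun, Wexird is earned (B3).
Corrun: reached.
No rule produces Nexven, and it is not given.
Fentam would need Liomir and Nexven (B1), but Nexven is never earned.
Wexird: reached.
Reached: Corrun and Wexird — 2 of the 4.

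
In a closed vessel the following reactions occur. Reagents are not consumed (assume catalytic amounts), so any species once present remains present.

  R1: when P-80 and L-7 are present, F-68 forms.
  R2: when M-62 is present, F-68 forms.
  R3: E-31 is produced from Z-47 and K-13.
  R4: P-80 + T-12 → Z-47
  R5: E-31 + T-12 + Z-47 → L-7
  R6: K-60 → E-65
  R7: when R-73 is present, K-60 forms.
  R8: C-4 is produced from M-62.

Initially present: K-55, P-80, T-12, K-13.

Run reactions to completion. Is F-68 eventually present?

P-80 and T-12 present → Z-47 forms (R4).
Z-47 and K-13 present → E-31 forms (R3).
E-31, T-12, and Z-47 present → L-7 forms (R5).
P-80 and L-7 present → F-68 forms (R1).

Yes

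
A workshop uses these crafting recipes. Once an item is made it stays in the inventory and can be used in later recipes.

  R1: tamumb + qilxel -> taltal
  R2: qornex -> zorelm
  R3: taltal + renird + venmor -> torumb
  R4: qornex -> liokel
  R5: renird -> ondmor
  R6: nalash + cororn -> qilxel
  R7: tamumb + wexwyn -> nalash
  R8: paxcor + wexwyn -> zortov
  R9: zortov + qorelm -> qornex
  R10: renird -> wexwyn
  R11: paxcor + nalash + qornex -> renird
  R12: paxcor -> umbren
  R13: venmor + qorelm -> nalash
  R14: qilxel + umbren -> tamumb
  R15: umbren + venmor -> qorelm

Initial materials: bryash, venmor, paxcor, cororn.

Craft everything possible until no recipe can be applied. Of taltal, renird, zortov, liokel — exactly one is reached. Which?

taltal

paxcor -> umbren (R12).
umbren + venmor -> qorelm (R15).
venmor + qorelm -> nalash (R13).
Using R6, nalash and cororn make qilxel.
Using R14, qilxel and umbren make tamumb.
tamumb + qilxel -> taltal (R1).
zortov would need paxcor and wexwyn (R8), but wexwyn is never obtained. liokel would need qornex (R4), but qornex is never obtained. renird would need paxcor, nalash, and qornex (R11), but qornex is never obtained.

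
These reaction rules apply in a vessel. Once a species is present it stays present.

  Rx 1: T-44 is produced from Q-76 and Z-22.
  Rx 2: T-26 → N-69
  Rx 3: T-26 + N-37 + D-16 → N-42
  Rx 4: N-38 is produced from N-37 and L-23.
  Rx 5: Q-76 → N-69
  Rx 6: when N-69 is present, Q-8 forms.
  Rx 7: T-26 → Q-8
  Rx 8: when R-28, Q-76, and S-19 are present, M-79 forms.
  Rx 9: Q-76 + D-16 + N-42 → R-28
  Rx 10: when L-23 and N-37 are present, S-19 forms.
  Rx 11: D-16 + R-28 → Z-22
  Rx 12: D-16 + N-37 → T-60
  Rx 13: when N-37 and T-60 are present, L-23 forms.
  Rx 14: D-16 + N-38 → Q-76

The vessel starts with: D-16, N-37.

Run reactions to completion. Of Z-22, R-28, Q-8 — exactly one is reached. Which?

D-16 and N-37 present → T-60 forms (Rx 12).
N-37 and T-60 present → L-23 forms (Rx 13).
N-37 and L-23 present → N-38 forms (Rx 4).
D-16 and N-38 present → Q-76 forms (Rx 14).
Q-76 present → N-69 forms (Rx 5).
N-69 present → Q-8 forms (Rx 6).
R-28 would need Q-76, D-16, and N-42 (Rx 9), but N-42 never forms. Z-22 would need D-16 and R-28 (Rx 11), but R-28 never forms.

Q-8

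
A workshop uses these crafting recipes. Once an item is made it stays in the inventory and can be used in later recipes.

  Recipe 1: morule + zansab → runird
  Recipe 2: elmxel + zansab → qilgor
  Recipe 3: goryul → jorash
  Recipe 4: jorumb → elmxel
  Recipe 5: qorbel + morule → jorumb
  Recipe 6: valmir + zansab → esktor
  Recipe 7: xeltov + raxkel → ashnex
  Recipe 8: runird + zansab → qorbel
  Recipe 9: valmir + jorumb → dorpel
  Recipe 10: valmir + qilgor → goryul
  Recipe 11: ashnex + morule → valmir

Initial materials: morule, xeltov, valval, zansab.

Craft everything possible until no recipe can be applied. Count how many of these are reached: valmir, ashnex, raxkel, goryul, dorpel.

valmir would need ashnex and morule (Recipe 11), but ashnex is never obtained.
ashnex would need xeltov and raxkel (Recipe 7), but raxkel is never obtained.
No rule produces raxkel, and it is not given.
goryul would need valmir and qilgor (Recipe 10), but valmir is never obtained.
dorpel would need valmir and jorumb (Recipe 9), but valmir is never obtained.
None of the 5 are reached.

0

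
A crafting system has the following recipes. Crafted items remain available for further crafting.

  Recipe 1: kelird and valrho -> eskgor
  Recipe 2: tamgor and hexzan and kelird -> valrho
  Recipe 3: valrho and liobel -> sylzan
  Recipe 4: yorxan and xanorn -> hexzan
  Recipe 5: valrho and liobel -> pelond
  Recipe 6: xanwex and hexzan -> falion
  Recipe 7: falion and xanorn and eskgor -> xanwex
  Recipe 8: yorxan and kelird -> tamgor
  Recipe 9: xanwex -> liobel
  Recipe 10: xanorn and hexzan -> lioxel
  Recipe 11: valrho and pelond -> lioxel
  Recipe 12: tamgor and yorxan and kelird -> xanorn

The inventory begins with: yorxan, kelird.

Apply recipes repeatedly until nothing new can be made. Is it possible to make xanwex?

xanwex would need falion, xanorn, and eskgor (Recipe 7), but falion is never obtained.

No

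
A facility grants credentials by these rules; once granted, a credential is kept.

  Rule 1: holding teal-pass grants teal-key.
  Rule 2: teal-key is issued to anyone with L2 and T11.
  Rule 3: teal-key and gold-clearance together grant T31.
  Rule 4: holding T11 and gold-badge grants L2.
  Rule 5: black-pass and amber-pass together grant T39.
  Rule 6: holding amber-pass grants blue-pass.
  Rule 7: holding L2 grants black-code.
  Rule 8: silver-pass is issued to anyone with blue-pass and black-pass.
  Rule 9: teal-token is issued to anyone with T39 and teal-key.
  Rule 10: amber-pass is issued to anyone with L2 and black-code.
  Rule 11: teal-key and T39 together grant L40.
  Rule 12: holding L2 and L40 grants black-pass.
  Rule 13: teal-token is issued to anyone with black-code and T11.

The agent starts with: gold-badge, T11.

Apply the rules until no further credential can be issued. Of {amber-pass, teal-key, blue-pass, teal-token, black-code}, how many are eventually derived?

5

Holding T11 and gold-badge grants L2 (Rule 4).
Holding L2 and T11 grants teal-key (Rule 2).
Holding L2 grants black-code (Rule 7).
Holding black-code and T11 grants teal-token (Rule 13).
Holding L2 and black-code grants amber-pass (Rule 10).
Holding amber-pass grants blue-pass (Rule 6).
amber-pass: reached.
teal-key: reached.
blue-pass: reached.
teal-token: reached.
black-code: reached.
All 5 are reached.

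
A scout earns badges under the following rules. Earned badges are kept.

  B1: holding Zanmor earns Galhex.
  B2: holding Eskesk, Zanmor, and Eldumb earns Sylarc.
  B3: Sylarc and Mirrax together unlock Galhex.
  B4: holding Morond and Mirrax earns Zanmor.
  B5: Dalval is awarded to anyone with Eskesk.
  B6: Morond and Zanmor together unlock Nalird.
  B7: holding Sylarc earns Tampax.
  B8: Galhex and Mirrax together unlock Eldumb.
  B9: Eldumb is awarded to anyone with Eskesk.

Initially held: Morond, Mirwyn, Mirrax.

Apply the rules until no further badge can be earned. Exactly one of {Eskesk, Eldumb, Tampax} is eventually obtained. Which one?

With Morond and Mirrax, Zanmor is earned (B4).
With Zanmor, Galhex is earned (B1).
With Galhex and Mirrax, Eldumb is earned (B8).
Tampax would need Sylarc (B7), but Sylarc is never earned. No rule produces Eskesk, and it is not given.

Eldumb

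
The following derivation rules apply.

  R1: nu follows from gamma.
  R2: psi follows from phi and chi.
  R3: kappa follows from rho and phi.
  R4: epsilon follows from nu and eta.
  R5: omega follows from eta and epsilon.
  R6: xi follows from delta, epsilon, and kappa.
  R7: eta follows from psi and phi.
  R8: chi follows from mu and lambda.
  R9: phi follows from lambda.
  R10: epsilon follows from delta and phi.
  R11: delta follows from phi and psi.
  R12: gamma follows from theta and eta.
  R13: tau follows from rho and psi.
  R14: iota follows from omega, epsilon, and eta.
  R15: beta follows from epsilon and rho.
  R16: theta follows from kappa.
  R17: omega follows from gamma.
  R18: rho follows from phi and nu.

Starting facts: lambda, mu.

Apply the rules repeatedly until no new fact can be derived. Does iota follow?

Yes

From lambda, R9 gives phi.
From mu and lambda, R8 gives chi.
From phi and chi, R2 gives psi.
phi and psi hold, so delta follows (R11).
psi and phi hold, so eta follows (R7).
delta and phi hold, so epsilon follows (R10).
From eta and epsilon, R5 gives omega.
From omega, epsilon, and eta, R14 gives iota.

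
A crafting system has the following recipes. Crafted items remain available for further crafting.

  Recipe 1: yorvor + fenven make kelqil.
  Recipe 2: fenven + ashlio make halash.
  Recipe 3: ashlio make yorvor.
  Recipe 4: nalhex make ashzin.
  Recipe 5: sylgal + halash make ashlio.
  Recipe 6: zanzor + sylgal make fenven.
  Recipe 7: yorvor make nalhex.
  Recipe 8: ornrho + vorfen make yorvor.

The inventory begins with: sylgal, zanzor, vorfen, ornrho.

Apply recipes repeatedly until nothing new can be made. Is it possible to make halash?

halash would need fenven and ashlio (Recipe 2), but ashlio is never obtained.

No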